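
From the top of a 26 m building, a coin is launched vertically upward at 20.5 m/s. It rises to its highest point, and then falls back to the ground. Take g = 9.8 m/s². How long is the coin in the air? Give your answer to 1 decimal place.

Phase 1 (rising): v₀ = 20.5 m/s, a = -9.8 m/s².
v = v₀ + at → t = (0 − 20.5) / -9.8 = 2.09 s
v² = v₀² + 2aΔx → Δx = (0² − 20.5²)/(2·-9.8) = 21.4 m

Phase 2 (falling): v₀ = 0 m/s, a = -9.8 m/s².
Falls 47.4 m from rest: t = √(2·47.4/9.8) = 3.11 s; v = g·t = 30.5 m/s.
Total time = 2.09 + 3.11 = 5.20 s

5.2 s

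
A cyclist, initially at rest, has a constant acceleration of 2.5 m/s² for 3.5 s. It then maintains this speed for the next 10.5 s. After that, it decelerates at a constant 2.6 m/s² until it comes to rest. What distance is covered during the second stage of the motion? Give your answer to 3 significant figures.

91.9 m

Phase 1 (accelerating): v₀ = 0 m/s, a = 2.5 m/s².
v = v₀ + at = 0 + (2.5)(3.5) = 8.75 m/s
Δx = v₀t + ½at² = 0·3.5 + 0.5·2.5·3.5² = 15.3 m

Phase 2 (constant speed): v₀ = 8.75 m/s, a = 0 m/s².
v = v₀ + at = 8.75 + (0)(10.5) = 8.75 m/s
Δx = v₀t + ½at² = 8.75·10.5 + 0.5·0·10.5² = 91.9 m
Distance in phase 2 = 91.9 m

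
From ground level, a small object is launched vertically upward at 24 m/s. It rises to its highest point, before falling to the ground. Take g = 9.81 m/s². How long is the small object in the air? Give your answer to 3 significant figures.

Phase 1 (rising): v₀ = 24.0 m/s, a = -9.81 m/s².
v = v₀ + at → t = (0 − 24.0) / -9.81 = 2.45 s
v² = v₀² + 2aΔx → Δx = (0² − 24.0²)/(2·-9.81) = 29.4 m

Phase 2 (falling): v₀ = 0 m/s, a = -9.81 m/s².
Falls 29.4 m from rest: t = √(2·29.4/9.81) = 2.45 s; v = g·t = 24.0 m/s.
Total time = 2.45 + 2.45 = 4.89 s

4.89 s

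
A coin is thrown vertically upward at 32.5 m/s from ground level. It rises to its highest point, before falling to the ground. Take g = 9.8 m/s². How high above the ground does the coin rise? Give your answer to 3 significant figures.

Phase 1 (rising): v₀ = 32.5 m/s, a = -9.8 m/s².
v = v₀ + at → t = (0 − 32.5) / -9.8 = 3.32 s
v² = v₀² + 2aΔx → Δx = (0² − 32.5²)/(2·-9.8) = 53.9 m
Maximum height = 53.9 m

53.9 m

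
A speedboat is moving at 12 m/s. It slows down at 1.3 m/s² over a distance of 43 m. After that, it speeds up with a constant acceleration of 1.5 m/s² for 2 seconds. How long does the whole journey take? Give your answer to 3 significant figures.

6.87 s

Phase 1 (decelerating): v₀ = 12.0 m/s, a = -1.3 m/s².
v² = v₀² + 2aΔx = 12.0² + 2·-1.3·43 = 32.2 → v = 5.67 m/s
t = (v − v₀)/a = (5.67 − 12.0)/-1.3 = 4.87 s

Phase 2 (accelerating): v₀ = 5.67 m/s, a = 1.5 m/s².
v = v₀ + at = 5.67 + (1.5)(2) = 8.67 m/s
Δx = v₀t + ½at² = 5.67·2 + 0.5·1.5·2² = 14.3 m
Total time = 4.87 + 2.00 = 6.87 s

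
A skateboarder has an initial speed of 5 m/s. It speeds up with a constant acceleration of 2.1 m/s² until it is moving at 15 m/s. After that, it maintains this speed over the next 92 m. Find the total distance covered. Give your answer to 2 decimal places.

Phase 1 (accelerating): v₀ = 5.00 m/s, a = 2.1 m/s².
v = v₀ + at → t = (15 − 5.00) / 2.1 = 4.76 s
v² = v₀² + 2aΔx → Δx = (15² − 5.00²)/(2·2.1) = 47.6 m

Phase 2 (constant speed): v₀ = 15.0 m/s, a = 0 m/s².
Constant speed: t = d/v = 92/15.0 = 6.13 s
Total distance = 47.6 + 92.0 = 140 m

139.62 m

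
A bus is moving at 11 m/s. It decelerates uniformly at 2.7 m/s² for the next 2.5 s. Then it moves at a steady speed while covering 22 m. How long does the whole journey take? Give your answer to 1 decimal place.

Phase 1 (decelerating): v₀ = 11.0 m/s, a = -2.7 m/s².
v = v₀ + at = 11.0 + (-2.7)(2.5) = 4.25 m/s
Δx = v₀t + ½at² = 11.0·2.5 + 0.5·-2.7·2.5² = 19.1 m

Phase 2 (constant speed): v₀ = 4.25 m/s, a = 0 m/s².
Constant speed: t = d/v = 22/4.25 = 5.18 s
Total time = 2.50 + 5.18 = 7.68 s

7.7 s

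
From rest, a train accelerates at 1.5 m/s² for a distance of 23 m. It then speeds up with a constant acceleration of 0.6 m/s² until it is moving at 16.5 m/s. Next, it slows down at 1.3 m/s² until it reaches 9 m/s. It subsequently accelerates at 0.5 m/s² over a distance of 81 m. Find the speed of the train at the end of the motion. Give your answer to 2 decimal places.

Phase 1 (accelerating): v₀ = 0 m/s, a = 1.5 m/s².
v² = v₀² + 2aΔx = 0² + 2·1.5·23 = 69.0 → v = 8.31 m/s
t = (v − v₀)/a = (8.31 − 0)/1.5 = 5.54 s

Phase 2 (accelerating): v₀ = 8.31 m/s, a = 0.6 m/s².
v = v₀ + at → t = (16.5 − 8.31) / 0.6 = 13.7 s
v² = v₀² + 2aΔx → Δx = (16.5² − 8.31²)/(2·0.6) = 169 m

Phase 3 (decelerating): v₀ = 16.5 m/s, a = -1.3 m/s².
v = v₀ + at → t = (9 − 16.5) / -1.3 = 5.77 s
v² = v₀² + 2aΔx → Δx = (9² − 16.5²)/(2·-1.3) = 73.6 m

Phase 4 (accelerating): v₀ = 9.00 m/s, a = 0.5 m/s².
v² = v₀² + 2aΔx = 9.00² + 2·0.5·81 = 162 → v = 12.7 m/s
t = (v − v₀)/a = (12.7 − 9.00)/0.5 = 7.46 s
Final speed = 12.7 m/s

12.73 m/s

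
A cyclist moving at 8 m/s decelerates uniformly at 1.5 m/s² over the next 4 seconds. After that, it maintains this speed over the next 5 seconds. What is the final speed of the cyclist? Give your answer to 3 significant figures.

Phase 1 (decelerating): v₀ = 8.00 m/s, a = -1.5 m/s².
v = v₀ + at = 8.00 + (-1.5)(4) = 2.00 m/s
Δx = v₀t + ½at² = 8.00·4 + 0.5·-1.5·4² = 20.0 m

Phase 2 (constant speed): v₀ = 2.00 m/s, a = 0 m/s².
v = v₀ + at = 2.00 + (0)(5) = 2.00 m/s
Δx = v₀t + ½at² = 2.00·5 + 0.5·0·5² = 10.0 m
Final speed = 2.00 m/s

2.00 m/s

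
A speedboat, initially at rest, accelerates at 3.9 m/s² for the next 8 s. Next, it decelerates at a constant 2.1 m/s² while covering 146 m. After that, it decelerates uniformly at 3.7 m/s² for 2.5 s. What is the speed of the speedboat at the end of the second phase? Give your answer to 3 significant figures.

19.0 m/s

Phase 1 (accelerating): v₀ = 0 m/s, a = 3.9 m/s².
v = v₀ + at = 0 + (3.9)(8) = 31.2 m/s
Δx = v₀t + ½at² = 0·8 + 0.5·3.9·8² = 125 m

Phase 2 (decelerating): v₀ = 31.2 m/s, a = -2.1 m/s².
v² = v₀² + 2aΔx = 31.2² + 2·-2.1·146 = 360 → v = 19.0 m/s
t = (v − v₀)/a = (19.0 − 31.2)/-2.1 = 5.82 s
Speed at end of phase 2 = 19.0 m/s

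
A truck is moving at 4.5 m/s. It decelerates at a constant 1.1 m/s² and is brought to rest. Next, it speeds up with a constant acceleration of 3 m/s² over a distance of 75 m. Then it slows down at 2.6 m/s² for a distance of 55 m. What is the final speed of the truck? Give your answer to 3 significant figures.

Phase 1 (decelerating): v₀ = 4.50 m/s, a = -1.1 m/s².
v = v₀ + at → t = (0 − 4.50) / -1.1 = 4.09 s
v² = v₀² + 2aΔx → Δx = (0² − 4.50²)/(2·-1.1) = 9.20 m

Phase 2 (accelerating): v₀ = 0 m/s, a = 3 m/s².
v² = v₀² + 2aΔx = 0² + 2·3·75 = 450 → v = 21.2 m/s
t = (v − v₀)/a = (21.2 − 0)/3 = 7.07 s

Phase 3 (decelerating): v₀ = 21.2 m/s, a = -2.6 m/s².
v² = v₀² + 2aΔx = 21.2² + 2·-2.6·55 = 164 → v = 12.8 m/s
t = (v − v₀)/a = (12.8 − 21.2)/-2.6 = 3.23 s
Final speed = 12.8 m/s

12.8 m/s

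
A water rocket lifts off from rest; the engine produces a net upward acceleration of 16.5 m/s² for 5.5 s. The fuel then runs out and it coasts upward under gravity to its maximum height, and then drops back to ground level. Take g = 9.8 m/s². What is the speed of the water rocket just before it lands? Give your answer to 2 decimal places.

114.57 m/s

Phase 1 (powered ascent): v₀ = 0 m/s, a = 16.5 m/s².
v = v₀ + at = 0 + (16.5)(5.5) = 90.8 m/s
Δx = v₀t + ½at² = 0·5.5 + 0.5·16.5·5.5² = 250 m

Phase 2 (coasting upward): v₀ = 90.8 m/s, a = -9.8 m/s².
v = v₀ + at → t = (0 − 90.8) / -9.8 = 9.26 s
v² = v₀² + 2aΔx → Δx = (0² − 90.8²)/(2·-9.8) = 420 m

Phase 3 (free fall): v₀ = 0 m/s, a = -9.8 m/s².
Falls 670 m from rest: t = √(2·670/9.8) = 11.7 s; v = g·t = 115 m/s.
Impact speed = 115 m/s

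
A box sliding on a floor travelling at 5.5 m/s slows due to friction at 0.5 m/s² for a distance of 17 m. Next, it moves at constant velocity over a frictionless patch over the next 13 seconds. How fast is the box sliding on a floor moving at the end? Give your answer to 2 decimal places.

Phase 1 (decelerating): v₀ = 5.50 m/s, a = -0.5 m/s².
v² = v₀² + 2aΔx = 5.50² + 2·-0.5·17 = 13.2 → v = 3.64 m/s
t = (v − v₀)/a = (3.64 − 5.50)/-0.5 = 3.72 s

Phase 2 (constant speed): v₀ = 3.64 m/s, a = 0 m/s².
v = v₀ + at = 3.64 + (0)(13) = 3.64 m/s
Δx = v₀t + ½at² = 3.64·13 + 0.5·0·13² = 47.3 m
Final speed = 3.64 m/s

3.64 m/s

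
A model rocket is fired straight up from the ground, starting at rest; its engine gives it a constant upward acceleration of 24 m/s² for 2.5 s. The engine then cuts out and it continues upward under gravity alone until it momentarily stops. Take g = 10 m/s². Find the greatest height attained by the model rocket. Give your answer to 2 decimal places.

Phase 1 (powered ascent): v₀ = 0 m/s, a = 24 m/s².
v = v₀ + at = 0 + (24)(2.5) = 60.0 m/s
Δx = v₀t + ½at² = 0·2.5 + 0.5·24·2.5² = 75.0 m

Phase 2 (coasting upward): v₀ = 60.0 m/s, a = -10 m/s².
v = v₀ + at → t = (0 − 60.0) / -10 = 6.00 s
v² = v₀² + 2aΔx → Δx = (0² − 60.0²)/(2·-10) = 180 m
Maximum height = 75.0 + 180 = 255 m

255.00 m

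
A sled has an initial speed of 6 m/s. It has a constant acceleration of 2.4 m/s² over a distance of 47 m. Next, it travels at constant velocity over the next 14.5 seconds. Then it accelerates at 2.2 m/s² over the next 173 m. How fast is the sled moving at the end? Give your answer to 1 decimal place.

32.0 m/s

Phase 1 (accelerating): v₀ = 6.00 m/s, a = 2.4 m/s².
v² = v₀² + 2aΔx = 6.00² + 2·2.4·47 = 262 → v = 16.2 m/s
t = (v − v₀)/a = (16.2 − 6.00)/2.4 = 4.24 s

Phase 2 (constant speed): v₀ = 16.2 m/s, a = 0 m/s².
v = v₀ + at = 16.2 + (0)(14.5) = 16.2 m/s
Δx = v₀t + ½at² = 16.2·14.5 + 0.5·0·14.5² = 235 m

Phase 3 (accelerating): v₀ = 16.2 m/s, a = 2.2 m/s².
v² = v₀² + 2aΔx = 16.2² + 2·2.2·173 = 1020 → v = 32.0 m/s
t = (v − v₀)/a = (32.0 − 16.2)/2.2 = 7.19 s
Final speed = 32.0 m/s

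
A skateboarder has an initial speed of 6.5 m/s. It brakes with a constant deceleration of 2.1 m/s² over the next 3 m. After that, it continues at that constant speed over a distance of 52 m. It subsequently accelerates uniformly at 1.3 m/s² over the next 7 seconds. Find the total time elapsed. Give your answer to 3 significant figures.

Phase 1 (decelerating): v₀ = 6.50 m/s, a = -2.1 m/s².
v² = v₀² + 2aΔx = 6.50² + 2·-2.1·3 = 29.6 → v = 5.45 m/s
t = (v − v₀)/a = (5.45 − 6.50)/-2.1 = 0.502 s

Phase 2 (constant speed): v₀ = 5.45 m/s, a = 0 m/s².
Constant speed: t = d/v = 52/5.45 = 9.55 s

Phase 3 (accelerating): v₀ = 5.45 m/s, a = 1.3 m/s².
v = v₀ + at = 5.45 + (1.3)(7) = 14.5 m/s
Δx = v₀t + ½at² = 5.45·7 + 0.5·1.3·7² = 70.0 m
Total time = 0.502 + 9.55 + 7.00 = 17.1 s

17.1 s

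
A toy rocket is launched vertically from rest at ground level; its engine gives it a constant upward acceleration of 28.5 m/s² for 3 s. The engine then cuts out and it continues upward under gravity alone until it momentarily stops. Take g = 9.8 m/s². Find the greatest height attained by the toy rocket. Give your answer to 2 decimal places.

501.22 m

Phase 1 (powered ascent): v₀ = 0 m/s, a = 28.5 m/s².
v = v₀ + at = 0 + (28.5)(3) = 85.5 m/s
Δx = v₀t + ½at² = 0·3 + 0.5·28.5·3² = 128 m

Phase 2 (coasting upward): v₀ = 85.5 m/s, a = -9.8 m/s².
v = v₀ + at → t = (0 − 85.5) / -9.8 = 8.72 s
v² = v₀² + 2aΔx → Δx = (0² − 85.5²)/(2·-9.8) = 373 m
Maximum height = 128 + 373 = 501 m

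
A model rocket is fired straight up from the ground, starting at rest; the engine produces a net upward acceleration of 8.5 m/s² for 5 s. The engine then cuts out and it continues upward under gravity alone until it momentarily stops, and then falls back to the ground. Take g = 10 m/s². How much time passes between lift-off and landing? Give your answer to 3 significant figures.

Phase 1 (powered ascent): v₀ = 0 m/s, a = 8.5 m/s².
v = v₀ + at = 0 + (8.5)(5) = 42.5 m/s
Δx = v₀t + ½at² = 0·5 + 0.5·8.5·5² = 106 m

Phase 2 (coasting upward): v₀ = 42.5 m/s, a = -10 m/s².
v = v₀ + at → t = (0 − 42.5) / -10 = 4.25 s
v² = v₀² + 2aΔx → Δx = (0² − 42.5²)/(2·-10) = 90.3 m

Phase 3 (free fall): v₀ = 0 m/s, a = -10 m/s².
Falls 197 m from rest: t = √(2·197/10) = 6.27 s; v = g·t = 62.7 m/s.
Total time = 5.00 + 4.25 + 6.27 = 15.5 s

15.5 s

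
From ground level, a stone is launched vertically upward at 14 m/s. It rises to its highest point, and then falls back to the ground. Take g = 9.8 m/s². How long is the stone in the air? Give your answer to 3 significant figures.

Phase 1 (rising): v₀ = 14.0 m/s, a = -9.8 m/s².
v = v₀ + at → t = (0 − 14.0) / -9.8 = 1.43 s
v² = v₀² + 2aΔx → Δx = (0² − 14.0²)/(2·-9.8) = 10.0 m

Phase 2 (falling): v₀ = 0 m/s, a = -9.8 m/s².
Falls 10.0 m from rest: t = √(2·10.0/9.8) = 1.43 s; v = g·t = 14.0 m/s.
Total time = 1.43 + 1.43 = 2.86 s

2.86 s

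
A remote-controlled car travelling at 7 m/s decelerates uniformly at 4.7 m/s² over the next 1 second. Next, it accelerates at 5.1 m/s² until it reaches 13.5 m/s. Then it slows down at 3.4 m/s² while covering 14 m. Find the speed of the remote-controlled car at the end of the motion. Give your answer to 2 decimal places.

Phase 1 (decelerating): v₀ = 7.00 m/s, a = -4.7 m/s².
v = v₀ + at = 7.00 + (-4.7)(1) = 2.30 m/s
Δx = v₀t + ½at² = 7.00·1 + 0.5·-4.7·1² = 4.65 m

Phase 2 (accelerating): v₀ = 2.30 m/s, a = 5.1 m/s².
v = v₀ + at → t = (13.5 − 2.30) / 5.1 = 2.20 s
v² = v₀² + 2aΔx → Δx = (13.5² − 2.30²)/(2·5.1) = 17.3 m

Phase 3 (decelerating): v₀ = 13.5 m/s, a = -3.4 m/s².
v² = v₀² + 2aΔx = 13.5² + 2·-3.4·14 = 87.0 → v = 9.33 m/s
t = (v − v₀)/a = (9.33 − 13.5)/-3.4 = 1.23 s
Final speed = 9.33 m/s

9.33 m/s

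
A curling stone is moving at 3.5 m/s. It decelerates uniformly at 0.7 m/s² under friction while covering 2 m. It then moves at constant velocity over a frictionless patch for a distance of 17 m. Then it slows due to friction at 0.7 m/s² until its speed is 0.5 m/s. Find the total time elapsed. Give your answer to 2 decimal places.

9.82 s

Phase 1 (decelerating): v₀ = 3.50 m/s, a = -0.7 m/s².
v² = v₀² + 2aΔx = 3.50² + 2·-0.7·2 = 9.45 → v = 3.07 m/s
t = (v − v₀)/a = (3.07 − 3.50)/-0.7 = 0.608 s

Phase 2 (constant speed): v₀ = 3.07 m/s, a = 0 m/s².
Constant speed: t = d/v = 17/3.07 = 5.53 s

Phase 3 (decelerating): v₀ = 3.07 m/s, a = -0.7 m/s².
v = v₀ + at → t = (0.5 − 3.07) / -0.7 = 3.68 s
v² = v₀² + 2aΔx → Δx = (0.5² − 3.07²)/(2·-0.7) = 6.57 m
Total time = 0.608 + 5.53 + 3.68 = 9.82 s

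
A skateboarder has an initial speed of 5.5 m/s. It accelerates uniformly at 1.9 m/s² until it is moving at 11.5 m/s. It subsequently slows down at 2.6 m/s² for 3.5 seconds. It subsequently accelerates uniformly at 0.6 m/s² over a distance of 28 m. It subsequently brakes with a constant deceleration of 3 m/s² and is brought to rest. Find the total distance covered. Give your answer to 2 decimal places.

Phase 1 (accelerating): v₀ = 5.50 m/s, a = 1.9 m/s².
v = v₀ + at → t = (11.5 − 5.50) / 1.9 = 3.16 s
v² = v₀² + 2aΔx → Δx = (11.5² − 5.50²)/(2·1.9) = 26.8 m

Phase 2 (decelerating): v₀ = 11.5 m/s, a = -2.6 m/s².
v = v₀ + at = 11.5 + (-2.6)(3.5) = 2.40 m/s
Δx = v₀t + ½at² = 11.5·3.5 + 0.5·-2.6·3.5² = 24.3 m

Phase 3 (accelerating): v₀ = 2.40 m/s, a = 0.6 m/s².
v² = v₀² + 2aΔx = 2.40² + 2·0.6·28 = 39.4 → v = 6.27 m/s
t = (v − v₀)/a = (6.27 − 2.40)/0.6 = 6.46 s

Phase 4 (decelerating): v₀ = 6.27 m/s, a = -3 m/s².
v = v₀ + at → t = (0 − 6.27) / -3 = 2.09 s
v² = v₀² + 2aΔx → Δx = (0² − 6.27²)/(2·-3) = 6.56 m
Total distance = 26.8 + 24.3 + 28.0 + 6.56 = 85.7 m

85.73 m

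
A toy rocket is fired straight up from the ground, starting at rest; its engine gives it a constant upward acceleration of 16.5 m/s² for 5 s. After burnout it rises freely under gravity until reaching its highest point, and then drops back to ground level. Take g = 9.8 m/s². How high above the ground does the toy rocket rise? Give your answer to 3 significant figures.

Phase 1 (powered ascent): v₀ = 0 m/s, a = 16.5 m/s².
v = v₀ + at = 0 + (16.5)(5) = 82.5 m/s
Δx = v₀t + ½at² = 0·5 + 0.5·16.5·5² = 206 m

Phase 2 (coasting upward): v₀ = 82.5 m/s, a = -9.8 m/s².
v = v₀ + at → t = (0 − 82.5) / -9.8 = 8.42 s
v² = v₀² + 2aΔx → Δx = (0² − 82.5²)/(2·-9.8) = 347 m
Maximum height = 206 + 347 = 554 m

554 m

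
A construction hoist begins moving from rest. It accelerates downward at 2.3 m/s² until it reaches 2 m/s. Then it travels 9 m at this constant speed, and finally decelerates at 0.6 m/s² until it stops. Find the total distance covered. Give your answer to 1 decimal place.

Phase 1 (accelerating): v₀ = 0 m/s, a = 2.3 m/s².
v = v₀ + at → t = (2 − 0) / 2.3 = 0.870 s
v² = v₀² + 2aΔx → Δx = (2² − 0²)/(2·2.3) = 0.870 m

Phase 2 (constant speed): v₀ = 2.00 m/s, a = 0 m/s².
Constant speed: t = d/v = 9/2.00 = 4.50 s

Phase 3 (decelerating): v₀ = 2.00 m/s, a = -0.6 m/s².
v = v₀ + at → t = (0 − 2.00) / -0.6 = 3.33 s
v² = v₀² + 2aΔx → Δx = (0² − 2.00²)/(2·-0.6) = 3.33 m
Total distance = 0.870 + 9.00 + 3.33 = 13.2 m

13.2 m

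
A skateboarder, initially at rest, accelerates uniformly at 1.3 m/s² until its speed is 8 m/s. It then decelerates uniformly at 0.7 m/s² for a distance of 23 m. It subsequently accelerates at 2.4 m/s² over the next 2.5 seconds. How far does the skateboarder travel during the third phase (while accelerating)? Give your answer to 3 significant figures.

Phase 1 (accelerating): v₀ = 0 m/s, a = 1.3 m/s².
v = v₀ + at → t = (8 − 0) / 1.3 = 6.15 s
v² = v₀² + 2aΔx → Δx = (8² − 0²)/(2·1.3) = 24.6 m

Phase 2 (decelerating): v₀ = 8.00 m/s, a = -0.7 m/s².
v² = v₀² + 2aΔx = 8.00² + 2·-0.7·23 = 31.8 → v = 5.64 m/s
t = (v − v₀)/a = (5.64 − 8.00)/-0.7 = 3.37 s

Phase 3 (accelerating): v₀ = 5.64 m/s, a = 2.4 m/s².
v = v₀ + at = 5.64 + (2.4)(2.5) = 11.6 m/s
Δx = v₀t + ½at² = 5.64·2.5 + 0.5·2.4·2.5² = 21.6 m
Distance in phase 3 = 21.6 m

21.6 m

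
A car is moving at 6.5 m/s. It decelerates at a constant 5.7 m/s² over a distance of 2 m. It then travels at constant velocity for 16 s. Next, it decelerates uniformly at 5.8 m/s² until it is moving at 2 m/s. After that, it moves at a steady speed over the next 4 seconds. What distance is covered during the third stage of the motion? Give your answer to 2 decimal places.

1.33 m

Phase 1 (decelerating): v₀ = 6.50 m/s, a = -5.7 m/s².
v² = v₀² + 2aΔx = 6.50² + 2·-5.7·2 = 19.4 → v = 4.41 m/s
t = (v − v₀)/a = (4.41 − 6.50)/-5.7 = 0.367 s

Phase 2 (constant speed): v₀ = 4.41 m/s, a = 0 m/s².
v = v₀ + at = 4.41 + (0)(16) = 4.41 m/s
Δx = v₀t + ½at² = 4.41·16 + 0.5·0·16² = 70.6 m

Phase 3 (decelerating): v₀ = 4.41 m/s, a = -5.8 m/s².
v = v₀ + at → t = (2 − 4.41) / -5.8 = 0.416 s
v² = v₀² + 2aΔx → Δx = (2² − 4.41²)/(2·-5.8) = 1.33 m
Distance in phase 3 = 1.33 m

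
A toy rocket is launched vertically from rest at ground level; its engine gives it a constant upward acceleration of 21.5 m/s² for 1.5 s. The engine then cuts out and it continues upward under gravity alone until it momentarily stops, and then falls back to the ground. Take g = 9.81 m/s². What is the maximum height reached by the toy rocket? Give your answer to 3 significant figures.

77.2 m

Phase 1 (powered ascent): v₀ = 0 m/s, a = 21.5 m/s².
v = v₀ + at = 0 + (21.5)(1.5) = 32.2 m/s
Δx = v₀t + ½at² = 0·1.5 + 0.5·21.5·1.5² = 24.2 m

Phase 2 (coasting upward): v₀ = 32.2 m/s, a = -9.81 m/s².
v = v₀ + at → t = (0 − 32.2) / -9.81 = 3.29 s
v² = v₀² + 2aΔx → Δx = (0² − 32.2²)/(2·-9.81) = 53.0 m
Maximum height = 24.2 + 53.0 = 77.2 m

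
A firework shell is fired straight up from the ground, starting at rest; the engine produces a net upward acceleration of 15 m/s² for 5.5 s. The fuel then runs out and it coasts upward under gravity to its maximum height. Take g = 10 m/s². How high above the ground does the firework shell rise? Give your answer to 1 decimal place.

567.2 m

Phase 1 (powered ascent): v₀ = 0 m/s, a = 15 m/s².
v = v₀ + at = 0 + (15)(5.5) = 82.5 m/s
Δx = v₀t + ½at² = 0·5.5 + 0.5·15·5.5² = 227 m

Phase 2 (coasting upward): v₀ = 82.5 m/s, a = -10 m/s².
v = v₀ + at → t = (0 − 82.5) / -10 = 8.25 s
v² = v₀² + 2aΔx → Δx = (0² − 82.5²)/(2·-10) = 340 m
Maximum height = 227 + 340 = 567 m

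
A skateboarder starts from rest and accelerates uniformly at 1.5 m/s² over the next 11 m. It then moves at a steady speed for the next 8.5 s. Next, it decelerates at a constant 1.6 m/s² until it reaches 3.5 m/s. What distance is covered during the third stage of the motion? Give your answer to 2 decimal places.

Phase 1 (accelerating): v₀ = 0 m/s, a = 1.5 m/s².
v² = v₀² + 2aΔx = 0² + 2·1.5·11 = 33.0 → v = 5.74 m/s
t = (v − v₀)/a = (5.74 − 0)/1.5 = 3.83 s

Phase 2 (constant speed): v₀ = 5.74 m/s, a = 0 m/s².
v = v₀ + at = 5.74 + (0)(8.5) = 5.74 m/s
Δx = v₀t + ½at² = 5.74·8.5 + 0.5·0·8.5² = 48.8 m

Phase 3 (decelerating): v₀ = 5.74 m/s, a = -1.6 m/s².
v = v₀ + at → t = (3.5 − 5.74) / -1.6 = 1.40 s
v² = v₀² + 2aΔx → Δx = (3.5² − 5.74²)/(2·-1.6) = 6.48 m
Distance in phase 3 = 6.48 m

6.48 m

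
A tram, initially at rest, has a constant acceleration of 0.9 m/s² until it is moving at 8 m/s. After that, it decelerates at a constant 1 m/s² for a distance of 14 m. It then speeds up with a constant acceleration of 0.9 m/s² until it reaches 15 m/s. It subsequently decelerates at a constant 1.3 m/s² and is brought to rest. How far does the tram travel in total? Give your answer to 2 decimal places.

Phase 1 (accelerating): v₀ = 0 m/s, a = 0.9 m/s².
v = v₀ + at → t = (8 − 0) / 0.9 = 8.89 s
v² = v₀² + 2aΔx → Δx = (8² − 0²)/(2·0.9) = 35.6 m

Phase 2 (decelerating): v₀ = 8.00 m/s, a = -1 m/s².
v² = v₀² + 2aΔx = 8.00² + 2·-1·14 = 36.0 → v = 6.00 m/s
t = (v − v₀)/a = (6.00 − 8.00)/-1 = 2.00 s

Phase 3 (accelerating): v₀ = 6.00 m/s, a = 0.9 m/s².
v = v₀ + at → t = (15 − 6.00) / 0.9 = 10.0 s
v² = v₀² + 2aΔx → Δx = (15² − 6.00²)/(2·0.9) = 105 m

Phase 4 (decelerating): v₀ = 15.0 m/s, a = -1.3 m/s².
v = v₀ + at → t = (0 − 15.0) / -1.3 = 11.5 s
v² = v₀² + 2aΔx → Δx = (0² − 15.0²)/(2·-1.3) = 86.5 m
Total distance = 35.6 + 14.0 + 105 + 86.5 = 241 m

241.09 m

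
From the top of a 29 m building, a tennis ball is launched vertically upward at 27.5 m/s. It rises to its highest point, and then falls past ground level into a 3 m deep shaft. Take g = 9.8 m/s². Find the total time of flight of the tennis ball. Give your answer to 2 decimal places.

Phase 1 (rising): v₀ = 27.5 m/s, a = -9.8 m/s².
v = v₀ + at → t = (0 − 27.5) / -9.8 = 2.81 s
v² = v₀² + 2aΔx → Δx = (0² − 27.5²)/(2·-9.8) = 38.6 m

Phase 2 (falling): v₀ = 0 m/s, a = -9.8 m/s².
Falls 70.6 m from rest: t = √(2·70.6/9.8) = 3.80 s; v = g·t = 37.2 m/s.
Total time = 2.81 + 3.80 = 6.60 s

6.60 s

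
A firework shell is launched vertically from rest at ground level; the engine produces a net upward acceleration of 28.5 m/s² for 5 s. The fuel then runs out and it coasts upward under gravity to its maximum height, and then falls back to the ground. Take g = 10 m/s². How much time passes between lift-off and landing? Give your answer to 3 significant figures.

35.8 s

Phase 1 (powered ascent): v₀ = 0 m/s, a = 28.5 m/s².
v = v₀ + at = 0 + (28.5)(5) = 142 m/s
Δx = v₀t + ½at² = 0·5 + 0.5·28.5·5² = 356 m

Phase 2 (coasting upward): v₀ = 142 m/s, a = -10 m/s².
v = v₀ + at → t = (0 − 142) / -10 = 14.2 s
v² = v₀² + 2aΔx → Δx = (0² − 142²)/(2·-10) = 1020 m

Phase 3 (free fall): v₀ = 0 m/s, a = -10 m/s².
Falls 1370 m from rest: t = √(2·1370/10) = 16.6 s; v = g·t = 166 m/s.
Total time = 5.00 + 14.2 + 16.6 = 35.8 s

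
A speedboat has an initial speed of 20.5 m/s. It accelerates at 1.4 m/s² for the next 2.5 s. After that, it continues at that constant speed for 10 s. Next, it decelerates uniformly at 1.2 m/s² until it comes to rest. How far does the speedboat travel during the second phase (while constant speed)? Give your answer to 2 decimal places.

240.00 m

Phase 1 (accelerating): v₀ = 20.5 m/s, a = 1.4 m/s².
v = v₀ + at = 20.5 + (1.4)(2.5) = 24.0 m/s
Δx = v₀t + ½at² = 20.5·2.5 + 0.5·1.4·2.5² = 55.6 m

Phase 2 (constant speed): v₀ = 24.0 m/s, a = 0 m/s².
v = v₀ + at = 24.0 + (0)(10) = 24.0 m/s
Δx = v₀t + ½at² = 24.0·10 + 0.5·0·10² = 240 m
Distance in phase 2 = 240 m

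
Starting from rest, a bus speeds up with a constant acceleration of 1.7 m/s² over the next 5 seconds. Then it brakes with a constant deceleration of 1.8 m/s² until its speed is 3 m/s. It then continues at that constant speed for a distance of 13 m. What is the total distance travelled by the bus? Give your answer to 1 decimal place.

Phase 1 (accelerating): v₀ = 0 m/s, a = 1.7 m/s².
v = v₀ + at = 0 + (1.7)(5) = 8.50 m/s
Δx = v₀t + ½at² = 0·5 + 0.5·1.7·5² = 21.2 m

Phase 2 (decelerating): v₀ = 8.50 m/s, a = -1.8 m/s².
v = v₀ + at → t = (3 − 8.50) / -1.8 = 3.06 s
v² = v₀² + 2aΔx → Δx = (3² − 8.50²)/(2·-1.8) = 17.6 m

Phase 3 (constant speed): v₀ = 3.00 m/s, a = 0 m/s².
Constant speed: t = d/v = 13/3.00 = 4.33 s
Total distance = 21.2 + 17.6 + 13.0 = 51.8 m

51.8 m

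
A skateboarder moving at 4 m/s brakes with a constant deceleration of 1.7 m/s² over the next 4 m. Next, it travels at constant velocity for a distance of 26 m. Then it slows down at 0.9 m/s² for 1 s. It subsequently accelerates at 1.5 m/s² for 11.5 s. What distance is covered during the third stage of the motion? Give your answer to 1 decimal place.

1.1 m

Phase 1 (decelerating): v₀ = 4.00 m/s, a = -1.7 m/s².
v² = v₀² + 2aΔx = 4.00² + 2·-1.7·4 = 2.40 → v = 1.55 m/s
t = (v − v₀)/a = (1.55 − 4.00)/-1.7 = 1.44 s

Phase 2 (constant speed): v₀ = 1.55 m/s, a = 0 m/s².
Constant speed: t = d/v = 26/1.55 = 16.8 s

Phase 3 (decelerating): v₀ = 1.55 m/s, a = -0.9 m/s².
v = v₀ + at = 1.55 + (-0.9)(1) = 0.649 m/s
Δx = v₀t + ½at² = 1.55·1 + 0.5·-0.9·1² = 1.10 m
Distance in phase 3 = 1.10 m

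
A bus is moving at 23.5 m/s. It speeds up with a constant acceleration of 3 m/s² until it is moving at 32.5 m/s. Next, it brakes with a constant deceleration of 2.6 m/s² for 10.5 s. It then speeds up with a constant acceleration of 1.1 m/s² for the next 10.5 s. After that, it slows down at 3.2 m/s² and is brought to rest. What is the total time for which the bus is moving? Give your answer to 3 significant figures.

Phase 1 (accelerating): v₀ = 23.5 m/s, a = 3 m/s².
v = v₀ + at → t = (32.5 − 23.5) / 3 = 3.00 s
v² = v₀² + 2aΔx → Δx = (32.5² − 23.5²)/(2·3) = 84.0 m

Phase 2 (decelerating): v₀ = 32.5 m/s, a = -2.6 m/s².
v = v₀ + at = 32.5 + (-2.6)(10.5) = 5.20 m/s
Δx = v₀t + ½at² = 32.5·10.5 + 0.5·-2.6·10.5² = 198 m

Phase 3 (accelerating): v₀ = 5.20 m/s, a = 1.1 m/s².
v = v₀ + at = 5.20 + (1.1)(10.5) = 16.8 m/s
Δx = v₀t + ½at² = 5.20·10.5 + 0.5·1.1·10.5² = 115 m

Phase 4 (decelerating): v₀ = 16.8 m/s, a = -3.2 m/s².
v = v₀ + at → t = (0 − 16.8) / -3.2 = 5.23 s
v² = v₀² + 2aΔx → Δx = (0² − 16.8²)/(2·-3.2) = 43.8 m
Total time = 3.00 + 10.5 + 10.5 + 5.23 = 29.2 s

29.2 s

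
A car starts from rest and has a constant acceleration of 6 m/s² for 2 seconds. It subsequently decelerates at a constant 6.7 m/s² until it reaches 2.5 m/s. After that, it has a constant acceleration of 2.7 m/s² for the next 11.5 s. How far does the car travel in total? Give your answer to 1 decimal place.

Phase 1 (accelerating): v₀ = 0 m/s, a = 6 m/s².
v = v₀ + at = 0 + (6)(2) = 12.0 m/s
Δx = v₀t + ½at² = 0·2 + 0.5·6·2² = 12.0 m

Phase 2 (decelerating): v₀ = 12.0 m/s, a = -6.7 m/s².
v = v₀ + at → t = (2.5 − 12.0) / -6.7 = 1.42 s
v² = v₀² + 2aΔx → Δx = (2.5² − 12.0²)/(2·-6.7) = 10.3 m

Phase 3 (accelerating): v₀ = 2.50 m/s, a = 2.7 m/s².
v = v₀ + at = 2.50 + (2.7)(11.5) = 33.5 m/s
Δx = v₀t + ½at² = 2.50·11.5 + 0.5·2.7·11.5² = 207 m
Total distance = 12.0 + 10.3 + 207 = 230 m

229.6 m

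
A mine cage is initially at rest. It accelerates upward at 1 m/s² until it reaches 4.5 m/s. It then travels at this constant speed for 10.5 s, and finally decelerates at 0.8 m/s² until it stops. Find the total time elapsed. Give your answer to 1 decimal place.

Phase 1 (accelerating): v₀ = 0 m/s, a = 1 m/s².
v = v₀ + at → t = (4.5 − 0) / 1 = 4.50 s
v² = v₀² + 2aΔx → Δx = (4.5² − 0²)/(2·1) = 10.1 m

Phase 2 (constant speed): v₀ = 4.50 m/s, a = 0 m/s².
v = v₀ + at = 4.50 + (0)(10.5) = 4.50 m/s
Δx = v₀t + ½at² = 4.50·10.5 + 0.5·0·10.5² = 47.2 m

Phase 3 (decelerating): v₀ = 4.50 m/s, a = -0.8 m/s².
v = v₀ + at → t = (0 − 4.50) / -0.8 = 5.62 s
v² = v₀² + 2aΔx → Δx = (0² − 4.50²)/(2·-0.8) = 12.7 m
Total time = 4.50 + 10.5 + 5.62 = 20.6 s

20.6 s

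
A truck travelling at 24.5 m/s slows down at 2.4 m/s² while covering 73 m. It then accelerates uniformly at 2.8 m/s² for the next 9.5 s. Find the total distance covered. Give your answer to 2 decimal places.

Phase 1 (decelerating): v₀ = 24.5 m/s, a = -2.4 m/s².
v² = v₀² + 2aΔx = 24.5² + 2·-2.4·73 = 250 → v = 15.8 m/s
t = (v − v₀)/a = (15.8 − 24.5)/-2.4 = 3.62 s

Phase 2 (accelerating): v₀ = 15.8 m/s, a = 2.8 m/s².
v = v₀ + at = 15.8 + (2.8)(9.5) = 42.4 m/s
Δx = v₀t + ½at² = 15.8·9.5 + 0.5·2.8·9.5² = 277 m
Total distance = 73.0 + 277 = 350 m

349.51 m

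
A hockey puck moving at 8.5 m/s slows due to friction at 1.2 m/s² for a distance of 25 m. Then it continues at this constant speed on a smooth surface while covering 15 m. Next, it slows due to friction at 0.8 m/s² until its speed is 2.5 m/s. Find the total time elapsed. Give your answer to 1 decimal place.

9.7 s

Phase 1 (decelerating): v₀ = 8.50 m/s, a = -1.2 m/s².
v² = v₀² + 2aΔx = 8.50² + 2·-1.2·25 = 12.2 → v = 3.50 m/s
t = (v − v₀)/a = (3.50 − 8.50)/-1.2 = 4.17 s

Phase 2 (constant speed): v₀ = 3.50 m/s, a = 0 m/s².
Constant speed: t = d/v = 15/3.50 = 4.29 s

Phase 3 (decelerating): v₀ = 3.50 m/s, a = -0.8 m/s².
v = v₀ + at → t = (2.5 − 3.50) / -0.8 = 1.25 s
v² = v₀² + 2aΔx → Δx = (2.5² − 3.50²)/(2·-0.8) = 3.75 m
Total time = 4.17 + 4.29 + 1.25 = 9.70 s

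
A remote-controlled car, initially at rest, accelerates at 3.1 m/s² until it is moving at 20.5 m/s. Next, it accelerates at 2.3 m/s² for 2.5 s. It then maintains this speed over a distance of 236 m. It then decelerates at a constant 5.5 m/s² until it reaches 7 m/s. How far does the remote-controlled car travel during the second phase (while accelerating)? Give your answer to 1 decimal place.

58.4 m

Phase 1 (accelerating): v₀ = 0 m/s, a = 3.1 m/s².
v = v₀ + at → t = (20.5 − 0) / 3.1 = 6.61 s
v² = v₀² + 2aΔx → Δx = (20.5² − 0²)/(2·3.1) = 67.8 m

Phase 2 (accelerating): v₀ = 20.5 m/s, a = 2.3 m/s².
v = v₀ + at = 20.5 + (2.3)(2.5) = 26.2 m/s
Δx = v₀t + ½at² = 20.5·2.5 + 0.5·2.3·2.5² = 58.4 m
Distance in phase 2 = 58.4 m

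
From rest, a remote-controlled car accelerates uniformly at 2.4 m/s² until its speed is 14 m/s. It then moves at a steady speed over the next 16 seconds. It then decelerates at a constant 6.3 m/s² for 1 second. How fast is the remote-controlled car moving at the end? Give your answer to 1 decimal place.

Phase 1 (accelerating): v₀ = 0 m/s, a = 2.4 m/s².
v = v₀ + at → t = (14 − 0) / 2.4 = 5.83 s
v² = v₀² + 2aΔx → Δx = (14² − 0²)/(2·2.4) = 40.8 m

Phase 2 (constant speed): v₀ = 14.0 m/s, a = 0 m/s².
v = v₀ + at = 14.0 + (0)(16) = 14.0 m/s
Δx = v₀t + ½at² = 14.0·16 + 0.5·0·16² = 224 m

Phase 3 (decelerating): v₀ = 14.0 m/s, a = -6.3 m/s².
v = v₀ + at = 14.0 + (-6.3)(1) = 7.70 m/s
Δx = v₀t + ½at² = 14.0·1 + 0.5·-6.3·1² = 10.8 m
Final speed = 7.70 m/s

7.7 m/s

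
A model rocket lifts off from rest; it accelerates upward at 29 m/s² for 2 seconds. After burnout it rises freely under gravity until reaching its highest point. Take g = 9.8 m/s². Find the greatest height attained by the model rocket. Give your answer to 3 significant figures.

230 m

Phase 1 (powered ascent): v₀ = 0 m/s, a = 29 m/s².
v = v₀ + at = 0 + (29)(2) = 58.0 m/s
Δx = v₀t + ½at² = 0·2 + 0.5·29·2² = 58.0 m

Phase 2 (coasting upward): v₀ = 58.0 m/s, a = -9.8 m/s².
v = v₀ + at → t = (0 − 58.0) / -9.8 = 5.92 s
v² = v₀² + 2aΔx → Δx = (0² − 58.0²)/(2·-9.8) = 172 m
Maximum height = 58.0 + 172 = 230 m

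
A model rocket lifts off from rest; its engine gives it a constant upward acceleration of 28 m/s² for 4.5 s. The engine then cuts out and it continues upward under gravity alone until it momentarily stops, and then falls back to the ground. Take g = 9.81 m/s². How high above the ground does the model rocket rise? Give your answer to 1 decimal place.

1092.7 m

Phase 1 (powered ascent): v₀ = 0 m/s, a = 28 m/s².
v = v₀ + at = 0 + (28)(4.5) = 126 m/s
Δx = v₀t + ½at² = 0·4.5 + 0.5·28·4.5² = 284 m

Phase 2 (coasting upward): v₀ = 126 m/s, a = -9.81 m/s².
v = v₀ + at → t = (0 − 126) / -9.81 = 12.8 s
v² = v₀² + 2aΔx → Δx = (0² − 126²)/(2·-9.81) = 809 m
Maximum height = 284 + 809 = 1090 m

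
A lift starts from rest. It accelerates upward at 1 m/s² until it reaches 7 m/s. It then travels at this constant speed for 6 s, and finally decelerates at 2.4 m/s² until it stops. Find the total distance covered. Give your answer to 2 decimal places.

Phase 1 (accelerating): v₀ = 0 m/s, a = 1 m/s².
v = v₀ + at → t = (7 − 0) / 1 = 7.00 s
v² = v₀² + 2aΔx → Δx = (7² − 0²)/(2·1) = 24.5 m

Phase 2 (constant speed): v₀ = 7.00 m/s, a = 0 m/s².
v = v₀ + at = 7.00 + (0)(6) = 7.00 m/s
Δx = v₀t + ½at² = 7.00·6 + 0.5·0·6² = 42.0 m

Phase 3 (decelerating): v₀ = 7.00 m/s, a = -2.4 m/s².
v = v₀ + at → t = (0 − 7.00) / -2.4 = 2.92 s
v² = v₀² + 2aΔx → Δx = (0² − 7.00²)/(2·-2.4) = 10.2 m
Total distance = 24.5 + 42.0 + 10.2 = 76.7 m

76.71 m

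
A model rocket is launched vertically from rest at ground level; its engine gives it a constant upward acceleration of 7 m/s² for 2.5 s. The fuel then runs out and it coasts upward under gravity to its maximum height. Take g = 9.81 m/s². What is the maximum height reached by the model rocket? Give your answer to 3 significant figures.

Phase 1 (powered ascent): v₀ = 0 m/s, a = 7 m/s².
v = v₀ + at = 0 + (7)(2.5) = 17.5 m/s
Δx = v₀t + ½at² = 0·2.5 + 0.5·7·2.5² = 21.9 m

Phase 2 (coasting upward): v₀ = 17.5 m/s, a = -9.81 m/s².
v = v₀ + at → t = (0 − 17.5) / -9.81 = 1.78 s
v² = v₀² + 2aΔx → Δx = (0² − 17.5²)/(2·-9.81) = 15.6 m
Maximum height = 21.9 + 15.6 = 37.5 m

37.5 m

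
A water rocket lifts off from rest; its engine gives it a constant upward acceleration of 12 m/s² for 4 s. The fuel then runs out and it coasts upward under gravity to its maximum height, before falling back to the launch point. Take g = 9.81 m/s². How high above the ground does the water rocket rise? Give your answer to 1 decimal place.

Phase 1 (powered ascent): v₀ = 0 m/s, a = 12 m/s².
v = v₀ + at = 0 + (12)(4) = 48.0 m/s
Δx = v₀t + ½at² = 0·4 + 0.5·12·4² = 96.0 m

Phase 2 (coasting upward): v₀ = 48.0 m/s, a = -9.81 m/s².
v = v₀ + at → t = (0 − 48.0) / -9.81 = 4.89 s
v² = v₀² + 2aΔx → Δx = (0² − 48.0²)/(2·-9.81) = 117 m
Maximum height = 96.0 + 117 = 213 m

213.4 m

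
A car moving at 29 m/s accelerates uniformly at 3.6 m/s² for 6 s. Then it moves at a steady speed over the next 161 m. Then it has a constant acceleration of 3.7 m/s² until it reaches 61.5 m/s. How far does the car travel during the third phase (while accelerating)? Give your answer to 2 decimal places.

Phase 1 (accelerating): v₀ = 29.0 m/s, a = 3.6 m/s².
v = v₀ + at = 29.0 + (3.6)(6) = 50.6 m/s
Δx = v₀t + ½at² = 29.0·6 + 0.5·3.6·6² = 239 m

Phase 2 (constant speed): v₀ = 50.6 m/s, a = 0 m/s².
Constant speed: t = d/v = 161/50.6 = 3.18 s

Phase 3 (accelerating): v₀ = 50.6 m/s, a = 3.7 m/s².
v = v₀ + at → t = (61.5 − 50.6) / 3.7 = 2.95 s
v² = v₀² + 2aΔx → Δx = (61.5² − 50.6²)/(2·3.7) = 165 m
Distance in phase 3 = 165 m

165.12 m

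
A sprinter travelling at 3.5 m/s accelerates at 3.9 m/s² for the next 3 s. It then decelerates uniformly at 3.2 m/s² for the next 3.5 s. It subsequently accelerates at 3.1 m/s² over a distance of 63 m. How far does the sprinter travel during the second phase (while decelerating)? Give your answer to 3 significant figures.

33.6 m

Phase 1 (accelerating): v₀ = 3.50 m/s, a = 3.9 m/s².
v = v₀ + at = 3.50 + (3.9)(3) = 15.2 m/s
Δx = v₀t + ½at² = 3.50·3 + 0.5·3.9·3² = 28.0 m

Phase 2 (decelerating): v₀ = 15.2 m/s, a = -3.2 m/s².
v = v₀ + at = 15.2 + (-3.2)(3.5) = 4.00 m/s
Δx = v₀t + ½at² = 15.2·3.5 + 0.5·-3.2·3.5² = 33.6 m
Distance in phase 2 = 33.6 m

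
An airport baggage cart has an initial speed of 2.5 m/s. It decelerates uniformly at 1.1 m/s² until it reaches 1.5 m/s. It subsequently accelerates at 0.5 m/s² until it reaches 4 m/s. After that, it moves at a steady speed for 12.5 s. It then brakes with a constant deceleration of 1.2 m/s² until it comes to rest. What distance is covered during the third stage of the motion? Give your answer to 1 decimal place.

Phase 1 (decelerating): v₀ = 2.50 m/s, a = -1.1 m/s².
v = v₀ + at → t = (1.5 − 2.50) / -1.1 = 0.909 s
v² = v₀² + 2aΔx → Δx = (1.5² − 2.50²)/(2·-1.1) = 1.82 m

Phase 2 (accelerating): v₀ = 1.50 m/s, a = 0.5 m/s².
v = v₀ + at → t = (4 − 1.50) / 0.5 = 5.00 s
v² = v₀² + 2aΔx → Δx = (4² − 1.50²)/(2·0.5) = 13.8 m

Phase 3 (constant speed): v₀ = 4.00 m/s, a = 0 m/s².
v = v₀ + at = 4.00 + (0)(12.5) = 4.00 m/s
Δx = v₀t + ½at² = 4.00·12.5 + 0.5·0·12.5² = 50.0 m
Distance in phase 3 = 50.0 m

50.0 m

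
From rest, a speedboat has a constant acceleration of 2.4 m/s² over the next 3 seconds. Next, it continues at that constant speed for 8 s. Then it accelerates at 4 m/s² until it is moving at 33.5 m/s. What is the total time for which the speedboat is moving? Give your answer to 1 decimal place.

Phase 1 (accelerating): v₀ = 0 m/s, a = 2.4 m/s².
v = v₀ + at = 0 + (2.4)(3) = 7.20 m/s
Δx = v₀t + ½at² = 0·3 + 0.5·2.4·3² = 10.8 m

Phase 2 (constant speed): v₀ = 7.20 m/s, a = 0 m/s².
v = v₀ + at = 7.20 + (0)(8) = 7.20 m/s
Δx = v₀t + ½at² = 7.20·8 + 0.5·0·8² = 57.6 m

Phase 3 (accelerating): v₀ = 7.20 m/s, a = 4 m/s².
v = v₀ + at → t = (33.5 − 7.20) / 4 = 6.58 s
v² = v₀² + 2aΔx → Δx = (33.5² − 7.20²)/(2·4) = 134 m
Total time = 3.00 + 8.00 + 6.58 = 17.6 s

17.6 s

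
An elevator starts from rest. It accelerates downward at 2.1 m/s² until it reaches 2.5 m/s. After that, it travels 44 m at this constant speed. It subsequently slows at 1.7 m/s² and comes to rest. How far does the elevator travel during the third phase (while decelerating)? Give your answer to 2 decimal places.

Phase 1 (accelerating): v₀ = 0 m/s, a = 2.1 m/s².
v = v₀ + at → t = (2.5 − 0) / 2.1 = 1.19 s
v² = v₀² + 2aΔx → Δx = (2.5² − 0²)/(2·2.1) = 1.49 m

Phase 2 (constant speed): v₀ = 2.50 m/s, a = 0 m/s².
Constant speed: t = d/v = 44/2.50 = 17.6 s

Phase 3 (decelerating): v₀ = 2.50 m/s, a = -1.7 m/s².
v = v₀ + at → t = (0 − 2.50) / -1.7 = 1.47 s
v² = v₀² + 2aΔx → Δx = (0² − 2.50²)/(2·-1.7) = 1.84 m
Distance in phase 3 = 1.84 m

1.84 m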